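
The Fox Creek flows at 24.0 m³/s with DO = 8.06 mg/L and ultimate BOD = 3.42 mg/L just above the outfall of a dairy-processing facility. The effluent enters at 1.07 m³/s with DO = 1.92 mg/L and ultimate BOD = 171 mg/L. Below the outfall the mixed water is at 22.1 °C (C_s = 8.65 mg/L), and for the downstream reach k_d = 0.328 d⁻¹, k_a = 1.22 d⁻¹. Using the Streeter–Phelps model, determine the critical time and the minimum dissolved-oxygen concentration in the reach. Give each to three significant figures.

t_c ≈ 1.20 d; minimum DO ≈ 6.73 mg/L

Mixed DO = (24.0×8.06 + 1.07×1.92)/(24.0+1.07) = 195.5/25.07 = 7.798 mg/L.
Mixed L₀ = (24.0×3.42 + 1.07×171)/(25.07) = 265.1/25.07 = 10.57 mg/L.
Initial deficit D₀ = C_s − DO₀ = 8.65 − 7.798 = 0.8521 mg/L.
t_c = (1/0.8920) ln[(1.22/0.328)(1 − 0.8521×0.8920/(0.328×10.57))] = 1.121 × ln(2.904) = 1.195 d.
D_c = (0.328/1.22) × 10.57 × e^(−0.328×1.195) = 0.2689 × 10.57 × 0.6757 = 1.921 mg/L.
Minimum DO = 8.65 − 1.921 = 6.729 mg/L.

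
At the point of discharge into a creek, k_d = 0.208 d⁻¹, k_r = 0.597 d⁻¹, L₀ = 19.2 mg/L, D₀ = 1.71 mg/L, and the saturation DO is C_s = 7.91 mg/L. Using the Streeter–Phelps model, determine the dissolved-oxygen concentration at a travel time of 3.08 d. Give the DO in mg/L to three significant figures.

k_d L₀/(k_r−k_d) = 0.208×19.2/(0.597−0.208) = 3.994/0.3890 = 10.27 mg/L.
e^(−k_d t) = e^(−0.208×3.080) = 0.5270; e^(−k_r t) = e^(−0.597×3.080) = 0.1590.
D = 10.27 × (0.5270 − 0.1590) + 1.71 × 0.1590 = 3.777 + 0.2719 = 4.049 mg/L.
DO = C_s − D = 7.91 − 4.049 = 3.861 mg/L.

DO ≈ 3.86 mg/L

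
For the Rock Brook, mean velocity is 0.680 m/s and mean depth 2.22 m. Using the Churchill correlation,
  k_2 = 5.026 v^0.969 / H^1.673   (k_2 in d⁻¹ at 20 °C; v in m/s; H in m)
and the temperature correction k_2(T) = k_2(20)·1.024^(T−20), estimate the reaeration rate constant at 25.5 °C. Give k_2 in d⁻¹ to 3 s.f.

k_2 ≈ 1.04 d⁻¹

k_2(20) = 5.026 × 0.680^0.969 / 2.22^1.673 = 5.026 × 0.6882 / 3.797 = 0.9109 d⁻¹.
k_2(25.5) = 0.9109 × 1.024^(25.5−20) = 0.9109 × 1.139 = 1.038 d⁻¹.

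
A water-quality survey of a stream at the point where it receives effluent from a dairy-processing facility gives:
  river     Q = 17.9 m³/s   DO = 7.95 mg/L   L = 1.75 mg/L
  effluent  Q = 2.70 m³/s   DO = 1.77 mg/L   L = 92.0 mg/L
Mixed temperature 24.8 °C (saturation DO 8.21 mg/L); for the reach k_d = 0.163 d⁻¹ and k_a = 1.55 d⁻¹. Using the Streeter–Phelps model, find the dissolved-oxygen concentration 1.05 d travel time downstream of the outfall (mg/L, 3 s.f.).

Mixed DO = (17.9×7.95 + 2.70×1.77)/(17.9+2.70) = 147.1/20.60 = 7.140 mg/L.
Mixed L₀ = (17.9×1.75 + 2.70×92.0)/(20.60) = 279.7/20.60 = 13.58 mg/L.
Initial deficit D₀ = C_s − DO₀ = 8.21 − 7.140 = 1.070 mg/L.
D(1.05) = [0.163×13.58/(1.55−0.163)](e^(−0.163×1.05) − e^(−1.55×1.05)) + 1.070 e^(−1.55×1.05)
= 1.596 × (0.8427 − 0.1964) + 1.070 × 0.1964 = 1.241 mg/L.
DO = 8.21 − 1.241 = 6.969 mg/L.

DO ≈ 6.97 mg/L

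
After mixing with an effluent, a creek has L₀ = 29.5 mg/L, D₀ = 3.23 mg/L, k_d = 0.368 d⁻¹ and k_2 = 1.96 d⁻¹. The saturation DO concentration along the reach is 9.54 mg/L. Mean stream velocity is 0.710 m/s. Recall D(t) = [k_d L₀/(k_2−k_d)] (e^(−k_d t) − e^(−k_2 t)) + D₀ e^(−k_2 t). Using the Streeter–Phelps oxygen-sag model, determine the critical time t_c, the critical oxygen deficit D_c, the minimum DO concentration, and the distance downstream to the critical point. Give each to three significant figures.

At the critical point dD/dt = 0, so k_d L₀ e^(−k_d t) = k_2 D. Substituting D(t) from the Streeter–Phelps equation and solving for t gives
t_c = ln[(k_2/k_d)(1 − D₀(k_2−k_d)/(k_d L₀))] / (k_2−k_d).
Here k_2−k_d = 1.592 d⁻¹ and 1 − D₀(k_2−k_d)/(k_d L₀) = 1 − 3.23×1.592/(0.368×29.5) = 0.5263, so
t_c = ln(5.326 × 0.5263) / 1.592 = 1.031 / 1.592 = 0.6475 d.
D_c = (k_d/k_2) L₀ e^(−k_d t_c) = (0.368/1.96) × 29.5 × e^(−0.368×0.6475) = 0.1878 × 29.5 × 0.7880 = 4.364 mg/L.
Minimum DO = C_s − D_c = 9.54 − 4.364 = 5.176 mg/L.
x_c = v t_c = 0.710 m/s × 0.6475 d × 86400 s/d = 39720 m ≈ 39.7 km.

t_c ≈ 0.647 d; D_c ≈ 4.36 mg/L; min DO ≈ 5.18 mg/L; x_c ≈ 39.7 km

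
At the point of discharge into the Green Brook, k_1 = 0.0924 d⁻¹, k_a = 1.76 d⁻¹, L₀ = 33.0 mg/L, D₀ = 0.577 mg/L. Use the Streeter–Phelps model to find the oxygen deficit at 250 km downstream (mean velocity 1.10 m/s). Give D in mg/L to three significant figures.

D ≈ 1.42 mg/L

Travel time t = x/v = 250 km / (1.10 m/s) = 250000 m / 1.10 m/s = 227300 s = 2.630 d.
k_1 L₀/(k_a−k_1) = 0.0924×33.0/(1.76−0.0924) = 3.049/1.668 = 1.828 mg/L.
e^(−k_1 t) = e^(−0.0924×2.630) = 0.7842; e^(−k_a t) = e^(−1.76×2.630) = 0.009758.
D = 1.828 × (0.7842 − 0.009758) + 0.577 × 0.009758 = 1.416 + 0.005631 = 1.422 mg/L.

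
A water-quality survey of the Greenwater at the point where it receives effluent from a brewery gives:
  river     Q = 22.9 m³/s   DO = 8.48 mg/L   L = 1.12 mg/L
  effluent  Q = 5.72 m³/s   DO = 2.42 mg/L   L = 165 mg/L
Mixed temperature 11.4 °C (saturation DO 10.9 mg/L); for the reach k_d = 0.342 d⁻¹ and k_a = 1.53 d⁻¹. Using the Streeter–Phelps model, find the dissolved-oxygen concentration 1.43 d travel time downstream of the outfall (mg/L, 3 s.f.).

Mixed DO = (22.9×8.48 + 5.72×2.42)/(22.9+5.72) = 208.0/28.62 = 7.269 mg/L.
Mixed L₀ = (22.9×1.12 + 5.72×165)/(28.62) = 969.4/28.62 = 33.87 mg/L.
Initial deficit D₀ = C_s − DO₀ = 10.9 − 7.269 = 3.631 mg/L.
D(1.43) = [0.342×33.87/(1.53−0.342)](e^(−0.342×1.43) − e^(−1.53×1.43)) + 3.631 e^(−1.53×1.43)
= 9.751 × (0.6132 − 0.1122) + 3.631 × 0.1122 = 5.293 mg/L.
DO = 10.9 − 5.293 = 5.607 mg/L.

DO ≈ 5.61 mg/L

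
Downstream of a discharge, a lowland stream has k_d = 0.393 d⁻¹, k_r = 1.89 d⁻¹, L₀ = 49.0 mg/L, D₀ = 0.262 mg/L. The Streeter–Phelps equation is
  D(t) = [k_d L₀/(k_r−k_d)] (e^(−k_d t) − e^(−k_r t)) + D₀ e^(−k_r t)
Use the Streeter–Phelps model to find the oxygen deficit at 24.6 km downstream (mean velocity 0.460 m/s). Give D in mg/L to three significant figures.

Travel time t = x/v = 24.6 km / (0.460 m/s) = 24600 m / 0.460 m/s = 53480 s = 0.6190 d.
k_d L₀/(k_r−k_d) = 0.393×49.0/(1.89−0.393) = 19.26/1.497 = 12.86 mg/L.
e^(−k_d t) = e^(−0.393×0.6190) = 0.7841; e^(−k_r t) = e^(−1.89×0.6190) = 0.3104.
D = 12.86 × (0.7841 − 0.3104) + 0.262 × 0.3104 = 6.093 + 0.08133 = 6.174 mg/L.

D ≈ 6.17 mg/L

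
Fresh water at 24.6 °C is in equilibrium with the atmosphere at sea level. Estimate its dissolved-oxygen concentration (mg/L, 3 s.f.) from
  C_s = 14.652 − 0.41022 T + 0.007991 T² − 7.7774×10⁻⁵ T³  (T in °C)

C_s ≈ 8.24 mg/L

C_s = 14.652 − 0.41022×24.6 + 0.007991×24.6² − 7.7774×10⁻⁵×24.6³ = 8.239 mg/L.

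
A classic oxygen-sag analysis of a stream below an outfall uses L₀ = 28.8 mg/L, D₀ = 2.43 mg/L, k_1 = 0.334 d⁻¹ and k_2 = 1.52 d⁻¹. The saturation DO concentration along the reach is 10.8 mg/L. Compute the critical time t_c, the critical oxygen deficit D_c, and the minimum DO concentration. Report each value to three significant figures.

t_c ≈ 0.977 d; D_c ≈ 4.57 mg/L; min DO ≈ 6.23 mg/L

With k_2/k_1 = 4.551 and 1 − D₀(k_2−k_1)/(k_1 L₀) = 0.7004,
t_c = ln(4.551 × 0.7004) / (1.52 − 0.334) = ln(3.187) / 1.186 = 1.159/1.186 = 0.9774 d.
D_c = (k_1/k_2) L₀ e^(−k_1 t_c) = (0.334/1.52) × 28.8 × e^(−0.334×0.9774) = 0.2197 × 28.8 × 0.7215 = 4.566 mg/L.
Minimum DO = C_s − D_c = 10.8 − 4.566 = 6.234 mg/L.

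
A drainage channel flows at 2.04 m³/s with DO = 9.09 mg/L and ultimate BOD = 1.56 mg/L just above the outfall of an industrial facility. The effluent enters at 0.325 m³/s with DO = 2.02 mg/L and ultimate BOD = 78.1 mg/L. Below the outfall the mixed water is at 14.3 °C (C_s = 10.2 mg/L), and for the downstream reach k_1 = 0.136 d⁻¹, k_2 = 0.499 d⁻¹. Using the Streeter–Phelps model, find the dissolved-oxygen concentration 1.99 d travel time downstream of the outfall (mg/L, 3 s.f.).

DO ≈ 7.65 mg/L

Mixed DO = (2.04×9.09 + 0.325×2.02)/(2.04+0.325) = 19.20/2.365 = 8.118 mg/L.
Mixed L₀ = (2.04×1.56 + 0.325×78.1)/(2.365) = 28.56/2.365 = 12.08 mg/L.
Initial deficit D₀ = C_s − DO₀ = 10.2 − 8.118 = 2.082 mg/L.
D(1.99) = [0.136×12.08/(0.499−0.136)](e^(−0.136×1.99) − e^(−0.499×1.99)) + 2.082 e^(−0.499×1.99)
= 4.525 × (0.7629 − 0.3705) + 2.082 × 0.3705 = 2.547 mg/L.
DO = 10.2 − 2.547 = 7.653 mg/L.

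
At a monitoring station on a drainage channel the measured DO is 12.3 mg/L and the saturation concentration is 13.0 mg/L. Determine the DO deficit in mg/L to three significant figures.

D = C_s − C = 13.0 − 12.3 = 0.700 mg/L.

D ≈ 0.700 mg/L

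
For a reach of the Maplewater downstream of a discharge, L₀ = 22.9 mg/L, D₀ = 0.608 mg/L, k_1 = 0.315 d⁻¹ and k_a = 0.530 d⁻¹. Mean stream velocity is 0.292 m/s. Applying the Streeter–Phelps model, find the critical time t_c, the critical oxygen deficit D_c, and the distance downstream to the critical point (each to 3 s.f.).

t_c ≈ 2.33 d; D_c ≈ 6.52 mg/L; x_c ≈ 58.9 km

At the critical point dD/dt = 0, so k_1 L₀ e^(−k_1 t) = k_a D. Substituting D(t) from the Streeter–Phelps equation and solving for t gives
t_c = ln[(k_a/k_1)(1 − D₀(k_a−k_1)/(k_1 L₀))] / (k_a−k_1).
Here k_a−k_1 = 0.2150 d⁻¹ and 1 − D₀(k_a−k_1)/(k_1 L₀) = 1 − 0.608×0.2150/(0.315×22.9) = 0.9819, so
t_c = ln(1.683 × 0.9819) / 0.2150 = 0.5020 / 0.2150 = 2.335 d.
L(t_c) = L₀ e^(−k_1 t_c) = 22.9 × 0.4793 = 10.98 mg/L, and at the critical point k_a D_c = k_1 L, so D_c = (0.315/0.530) × 10.98 = 6.523 mg/L.
x_c = v t_c = 0.292 m/s × 2.335 d × 86400 s/d = 58910 m ≈ 58.9 km.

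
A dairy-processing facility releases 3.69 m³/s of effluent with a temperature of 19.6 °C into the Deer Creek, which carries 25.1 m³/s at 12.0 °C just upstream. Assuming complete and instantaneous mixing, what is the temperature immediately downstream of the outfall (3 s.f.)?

13.0 °C

Flow-weighted mixing: C = (Q_r C_r + Q_w C_w)/(Q_r + Q_w)
= (25.1×12.0 + 3.69×19.6)/(25.1 + 3.69) = 373.5/28.79 = 12.97 °C.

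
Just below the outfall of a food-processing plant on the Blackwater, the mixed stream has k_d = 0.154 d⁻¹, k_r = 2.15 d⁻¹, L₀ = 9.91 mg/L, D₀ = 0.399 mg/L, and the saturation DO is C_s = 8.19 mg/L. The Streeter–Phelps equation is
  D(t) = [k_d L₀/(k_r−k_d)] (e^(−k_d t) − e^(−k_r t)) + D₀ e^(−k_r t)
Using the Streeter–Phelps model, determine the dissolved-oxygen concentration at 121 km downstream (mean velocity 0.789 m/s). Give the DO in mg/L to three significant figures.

DO ≈ 7.62 mg/L

Travel time t = x/v = 121 km / (0.789 m/s) = 121000 m / 0.789 m/s = 153400 s = 1.775 d.
k_d L₀/(k_r−k_d) = 0.154×9.91/(2.15−0.154) = 1.526/1.996 = 0.7646 mg/L.
e^(−k_d t) = e^(−0.154×1.775) = 0.7608; e^(−k_r t) = e^(−2.15×1.775) = 0.02201.
D = 0.7646 × (0.7608 − 0.02201) + 0.399 × 0.02201 = 0.5649 + 0.008782 = 0.5737 mg/L.
DO = C_s − D = 8.19 − 0.5737 = 7.616 mg/L.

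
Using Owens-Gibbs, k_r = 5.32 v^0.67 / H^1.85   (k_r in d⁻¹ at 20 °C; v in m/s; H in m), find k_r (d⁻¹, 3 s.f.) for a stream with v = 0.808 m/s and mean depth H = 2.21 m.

k_r ≈ 1.06 d⁻¹

k_r = 5.32 × 0.808^0.67 / 2.21^1.85 = 5.32 × 0.8669 / 4.336 = 1.064 d⁻¹.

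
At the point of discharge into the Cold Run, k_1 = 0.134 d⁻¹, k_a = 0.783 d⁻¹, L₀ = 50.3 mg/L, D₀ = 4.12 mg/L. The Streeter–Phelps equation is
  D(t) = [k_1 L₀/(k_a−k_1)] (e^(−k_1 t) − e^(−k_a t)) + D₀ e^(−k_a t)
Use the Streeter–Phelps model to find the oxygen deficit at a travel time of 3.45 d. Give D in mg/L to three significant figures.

k_1 L₀/(k_a−k_1) = 0.134×50.3/(0.783−0.134) = 6.740/0.6490 = 10.39 mg/L.
e^(−k_1 t) = e^(−0.134×3.450) = 0.6298; e^(−k_a t) = e^(−0.783×3.450) = 0.06711.
D = 10.39 × (0.6298 − 0.06711) + 4.12 × 0.06711 = 5.844 + 0.2765 = 6.121 mg/L.

D ≈ 6.12 mg/L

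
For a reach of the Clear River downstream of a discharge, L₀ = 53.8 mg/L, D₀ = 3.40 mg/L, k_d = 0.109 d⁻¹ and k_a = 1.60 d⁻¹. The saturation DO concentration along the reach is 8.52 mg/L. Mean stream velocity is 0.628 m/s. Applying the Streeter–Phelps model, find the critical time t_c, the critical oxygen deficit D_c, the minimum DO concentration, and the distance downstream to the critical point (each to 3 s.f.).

t_c ≈ 0.461 d; D_c ≈ 3.49 mg/L; min DO ≈ 5.03 mg/L; x_c ≈ 25.0 km

t_c = [1/(k_a−k_d)] ln[(k_a/k_d)(1 − D₀(k_a−k_d)/(k_d L₀))]
= [1/(1.60−0.109)] ln[(1.60/0.109)(1 − 3.40×1.491/(0.109×53.8))]
= (1/1.491) ln[14.68 × 0.1355] = 0.6707 × ln(1.989) = 0.6707 × 0.6879 = 0.4614 d.
L(t_c) = L₀ e^(−k_d t_c) = 53.8 × 0.9510 = 51.16 mg/L, and at the critical point k_a D_c = k_d L, so D_c = (0.109/1.60) × 51.16 = 3.485 mg/L.
Minimum DO = C_s − D_c = 8.52 − 3.485 = 5.035 mg/L.
x_c = v t_c = 0.628 m/s × 0.4614 d × 86400 s/d = 25030 m ≈ 25.0 km.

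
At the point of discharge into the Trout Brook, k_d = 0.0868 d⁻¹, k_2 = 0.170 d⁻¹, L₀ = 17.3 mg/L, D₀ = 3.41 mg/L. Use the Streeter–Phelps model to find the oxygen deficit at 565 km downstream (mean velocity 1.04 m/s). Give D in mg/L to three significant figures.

D ≈ 5.43 mg/L

Travel time t = x/v = 565 km / (1.04 m/s) = 565000 m / 1.04 m/s = 543300 s = 6.288 d.
k_d L₀/(k_2−k_d) = 0.0868×17.3/(0.170−0.0868) = 1.502/0.08320 = 18.05 mg/L.
e^(−k_d t) = e^(−0.0868×6.288) = 0.5794; e^(−k_2 t) = e^(−0.170×6.288) = 0.3434.
D = 18.05 × (0.5794 − 0.3434) + 3.41 × 0.3434 = 4.260 + 1.171 = 5.431 mg/L.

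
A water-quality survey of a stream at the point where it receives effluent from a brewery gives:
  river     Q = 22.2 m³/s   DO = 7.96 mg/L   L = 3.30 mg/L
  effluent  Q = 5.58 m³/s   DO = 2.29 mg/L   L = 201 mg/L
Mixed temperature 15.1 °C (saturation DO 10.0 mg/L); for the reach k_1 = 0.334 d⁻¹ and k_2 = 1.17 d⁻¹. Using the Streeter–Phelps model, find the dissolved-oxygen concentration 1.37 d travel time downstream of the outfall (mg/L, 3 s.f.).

DO ≈ 1.95 mg/L

Mixed DO = (22.2×7.96 + 5.58×2.29)/(22.2+5.58) = 189.5/27.78 = 6.821 mg/L.
Mixed L₀ = (22.2×3.30 + 5.58×201)/(27.78) = 1195/27.78 = 43.01 mg/L.
Initial deficit D₀ = C_s − DO₀ = 10.0 − 6.821 = 3.179 mg/L.
D(1.37) = [0.334×43.01/(1.17−0.334)](e^(−0.334×1.37) − e^(−1.17×1.37)) + 3.179 e^(−1.17×1.37)
= 17.18 × (0.6328 − 0.2013) + 3.179 × 0.2013 = 8.055 mg/L.
DO = 10.0 − 8.055 = 1.945 mg/L.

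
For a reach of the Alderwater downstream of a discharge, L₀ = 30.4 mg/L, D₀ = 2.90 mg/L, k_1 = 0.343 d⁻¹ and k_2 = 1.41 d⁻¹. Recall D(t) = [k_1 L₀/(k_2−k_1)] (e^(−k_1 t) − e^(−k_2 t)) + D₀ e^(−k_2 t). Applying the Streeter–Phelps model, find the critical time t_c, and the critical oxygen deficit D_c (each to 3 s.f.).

t_c ≈ 0.995 d; D_c ≈ 5.26 mg/L

t_c = [1/(k_2−k_1)] ln[(k_2/k_1)(1 − D₀(k_2−k_1)/(k_1 L₀))]
= [1/(1.41−0.343)] ln[(1.41/0.343)(1 − 2.90×1.067/(0.343×30.4))]
= (1/1.067) ln[4.111 × 0.7032] = 0.9372 × ln(2.891) = 0.9372 × 1.062 = 0.9949 d.
D_c = (k_1/k_2) L₀ e^(−k_1 t_c) = (0.343/1.41) × 30.4 × e^(−0.343×0.9949) = 0.2433 × 30.4 × 0.7109 = 5.257 mg/L.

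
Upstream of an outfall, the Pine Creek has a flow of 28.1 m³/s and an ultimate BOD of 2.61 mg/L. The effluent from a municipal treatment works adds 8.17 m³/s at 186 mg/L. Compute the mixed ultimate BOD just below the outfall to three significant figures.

Flow-weighted mixing: C = (Q_r C_r + Q_w C_w)/(Q_r + Q_w)
= (28.1×2.61 + 8.17×186)/(28.1 + 8.17) = 1593/36.27 = 43.92 mg/L.

43.9 mg/L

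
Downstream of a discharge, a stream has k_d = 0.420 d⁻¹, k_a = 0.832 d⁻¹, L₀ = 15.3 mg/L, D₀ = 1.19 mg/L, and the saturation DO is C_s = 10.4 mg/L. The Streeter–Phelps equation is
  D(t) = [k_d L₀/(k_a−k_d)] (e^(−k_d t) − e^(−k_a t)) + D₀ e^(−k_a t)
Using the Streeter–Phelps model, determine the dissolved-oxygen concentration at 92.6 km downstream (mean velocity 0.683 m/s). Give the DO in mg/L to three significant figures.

Travel time t = x/v = 92.6 km / (0.683 m/s) = 92600 m / 0.683 m/s = 135600 s = 1.569 d.
k_d L₀/(k_a−k_d) = 0.420×15.3/(0.832−0.420) = 6.426/0.4120 = 15.60 mg/L.
e^(−k_d t) = e^(−0.420×1.569) = 0.5173; e^(−k_a t) = e^(−0.832×1.569) = 0.2710.
D = 15.60 × (0.5173 − 0.2710) + 1.19 × 0.2710 = 3.842 + 0.3225 = 4.164 mg/L.
DO = C_s − D = 10.4 − 4.164 = 6.236 mg/L.

DO ≈ 6.24 mg/L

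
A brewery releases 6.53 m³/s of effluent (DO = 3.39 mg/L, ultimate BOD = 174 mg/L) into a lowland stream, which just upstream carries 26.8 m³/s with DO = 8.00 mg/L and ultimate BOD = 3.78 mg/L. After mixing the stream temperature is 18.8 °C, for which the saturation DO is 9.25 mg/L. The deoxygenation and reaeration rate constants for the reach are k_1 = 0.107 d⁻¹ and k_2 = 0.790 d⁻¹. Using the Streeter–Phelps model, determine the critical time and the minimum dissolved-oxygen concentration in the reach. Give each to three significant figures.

t_c ≈ 2.25 d; minimum DO ≈ 5.30 mg/L

Mixed DO = (26.8×8.00 + 6.53×3.39)/(26.8+6.53) = 236.5/33.33 = 7.097 mg/L.
Mixed L₀ = (26.8×3.78 + 6.53×174)/(33.33) = 1238/33.33 = 37.13 mg/L.
Initial deficit D₀ = C_s − DO₀ = 9.25 − 7.097 = 2.153 mg/L.
t_c = (1/0.6830) ln[(0.790/0.107)(1 − 2.153×0.6830/(0.107×37.13))] = 1.464 × ln(4.650) = 2.250 d.
D_c = (0.107/0.790) × 37.13 × e^(−0.107×2.250) = 0.1354 × 37.13 × 0.7860 = 3.953 mg/L.
Minimum DO = 9.25 − 3.953 = 5.297 mg/L.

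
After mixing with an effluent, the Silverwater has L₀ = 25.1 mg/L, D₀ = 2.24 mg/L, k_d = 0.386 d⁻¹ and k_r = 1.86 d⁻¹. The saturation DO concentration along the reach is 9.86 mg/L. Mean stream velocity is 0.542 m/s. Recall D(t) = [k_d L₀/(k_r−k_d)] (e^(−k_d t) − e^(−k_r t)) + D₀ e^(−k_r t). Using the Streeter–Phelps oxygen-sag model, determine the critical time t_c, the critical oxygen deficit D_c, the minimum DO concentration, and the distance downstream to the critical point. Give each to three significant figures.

At the critical point dD/dt = 0, so k_d L₀ e^(−k_d t) = k_r D. Substituting D(t) from the Streeter–Phelps equation and solving for t gives
t_c = ln[(k_r/k_d)(1 − D₀(k_r−k_d)/(k_d L₀))] / (k_r−k_d).
Here k_r−k_d = 1.474 d⁻¹ and 1 − D₀(k_r−k_d)/(k_d L₀) = 1 − 2.24×1.474/(0.386×25.1) = 0.6592, so
t_c = ln(4.819 × 0.6592) / 1.474 = 1.156 / 1.474 = 0.7841 d.
D_c = (k_d/k_r) L₀ e^(−k_d t_c) = (0.386/1.86) × 25.1 × e^(−0.386×0.7841) = 0.2075 × 25.1 × 0.7388 = 3.849 mg/L.
Minimum DO = C_s − D_c = 9.86 − 3.849 = 6.011 mg/L.
x_c = v t_c = 0.542 m/s × 0.7841 d × 86400 s/d = 36720 m ≈ 36.7 km.

t_c ≈ 0.784 d; D_c ≈ 3.85 mg/L; min DO ≈ 6.01 mg/L; x_c ≈ 36.7 km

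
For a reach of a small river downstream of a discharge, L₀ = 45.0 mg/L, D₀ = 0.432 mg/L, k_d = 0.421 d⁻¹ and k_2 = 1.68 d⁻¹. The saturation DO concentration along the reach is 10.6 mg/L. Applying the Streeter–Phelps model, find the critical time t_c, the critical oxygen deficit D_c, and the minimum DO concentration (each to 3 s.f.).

With k_2/k_d = 3.990 and 1 − D₀(k_2−k_d)/(k_d L₀) = 0.9713,
t_c = ln(3.990 × 0.9713) / (1.68 − 0.421) = ln(3.876) / 1.259 = 1.355/1.259 = 1.076 d.
L(t_c) = L₀ e^(−k_d t_c) = 45.0 × 0.6357 = 28.61 mg/L, and at the critical point k_2 D_c = k_d L, so D_c = (0.421/1.68) × 28.61 = 7.169 mg/L.
Minimum DO = C_s − D_c = 10.6 − 7.169 = 3.431 mg/L.

t_c ≈ 1.08 d; D_c ≈ 7.17 mg/L; min DO ≈ 3.43 mg/L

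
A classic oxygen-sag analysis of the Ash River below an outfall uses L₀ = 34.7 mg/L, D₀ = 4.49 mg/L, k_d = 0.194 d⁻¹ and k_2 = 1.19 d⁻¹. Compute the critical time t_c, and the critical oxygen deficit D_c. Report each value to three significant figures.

t_c ≈ 0.725 d; D_c ≈ 4.91 mg/L

At the critical point dD/dt = 0, so k_d L₀ e^(−k_d t) = k_2 D. Substituting D(t) from the Streeter–Phelps equation and solving for t gives
t_c = ln[(k_2/k_d)(1 − D₀(k_2−k_d)/(k_d L₀))] / (k_2−k_d).
Here k_2−k_d = 0.9960 d⁻¹ and 1 − D₀(k_2−k_d)/(k_d L₀) = 1 − 4.49×0.9960/(0.194×34.7) = 0.3357, so
t_c = ln(6.134 × 0.3357) / 0.9960 = 0.7223 / 0.9960 = 0.7252 d.
D_c = (k_d/k_2) L₀ e^(−k_d t_c) = (0.194/1.19) × 34.7 × e^(−0.194×0.7252) = 0.1630 × 34.7 × 0.8688 = 4.915 mg/L.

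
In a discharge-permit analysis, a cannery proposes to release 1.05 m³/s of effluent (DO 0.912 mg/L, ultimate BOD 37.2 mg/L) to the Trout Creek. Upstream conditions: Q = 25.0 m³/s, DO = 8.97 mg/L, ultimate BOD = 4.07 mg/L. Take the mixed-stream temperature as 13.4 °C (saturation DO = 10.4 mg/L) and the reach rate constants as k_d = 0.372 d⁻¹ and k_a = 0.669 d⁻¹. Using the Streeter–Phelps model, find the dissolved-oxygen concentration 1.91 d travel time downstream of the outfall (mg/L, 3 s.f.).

DO ≈ 8.47 mg/L

Mixed DO = (25.0×8.97 + 1.05×0.912)/(25.0+1.05) = 225.2/26.05 = 8.645 mg/L.
Mixed L₀ = (25.0×4.07 + 1.05×37.2)/(26.05) = 140.8/26.05 = 5.405 mg/L.
Initial deficit D₀ = C_s − DO₀ = 10.4 − 8.645 = 1.755 mg/L.
D(1.91) = [0.372×5.405/(0.669−0.372)](e^(−0.372×1.91) − e^(−0.669×1.91)) + 1.755 e^(−0.669×1.91)
= 6.770 × (0.4914 − 0.2787) + 1.755 × 0.2787 = 1.929 mg/L.
DO = 10.4 − 1.929 = 8.471 mg/L.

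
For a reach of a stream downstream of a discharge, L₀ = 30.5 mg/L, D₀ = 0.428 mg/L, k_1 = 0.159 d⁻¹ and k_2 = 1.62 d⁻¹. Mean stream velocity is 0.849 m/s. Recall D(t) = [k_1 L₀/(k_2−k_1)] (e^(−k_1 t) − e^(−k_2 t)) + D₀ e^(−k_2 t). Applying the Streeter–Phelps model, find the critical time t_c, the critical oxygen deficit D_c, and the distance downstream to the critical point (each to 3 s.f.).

At the critical point dD/dt = 0, so k_1 L₀ e^(−k_1 t) = k_2 D. Substituting D(t) from the Streeter–Phelps equation and solving for t gives
t_c = ln[(k_2/k_1)(1 − D₀(k_2−k_1)/(k_1 L₀))] / (k_2−k_1).
Here k_2−k_1 = 1.461 d⁻¹ and 1 − D₀(k_2−k_1)/(k_1 L₀) = 1 − 0.428×1.461/(0.159×30.5) = 0.8711, so
t_c = ln(10.19 × 0.8711) / 1.461 = 2.183 / 1.461 = 1.494 d.
L(t_c) = L₀ e^(−k_1 t_c) = 30.5 × 0.7885 = 24.05 mg/L, and at the critical point k_2 D_c = k_1 L, so D_c = (0.159/1.62) × 24.05 = 2.360 mg/L.
x_c = v t_c = 0.849 m/s × 1.494 d × 86400 s/d = 109600 m ≈ 110 km.

t_c ≈ 1.49 d; D_c ≈ 2.36 mg/L; x_c ≈ 110 km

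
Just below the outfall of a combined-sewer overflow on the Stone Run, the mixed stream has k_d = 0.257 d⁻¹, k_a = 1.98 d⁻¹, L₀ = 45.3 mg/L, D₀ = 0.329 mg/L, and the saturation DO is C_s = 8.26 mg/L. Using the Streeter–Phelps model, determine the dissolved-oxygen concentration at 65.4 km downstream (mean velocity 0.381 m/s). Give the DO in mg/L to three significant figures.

Travel time t = x/v = 65.4 km / (0.381 m/s) = 65400 m / 0.381 m/s = 171700 s = 1.987 d.
k_d L₀/(k_a−k_d) = 0.257×45.3/(1.98−0.257) = 11.64/1.723 = 6.757 mg/L.
e^(−k_d t) = e^(−0.257×1.987) = 0.6001; e^(−k_a t) = e^(−1.98×1.987) = 0.01957.
D = 6.757 × (0.6001 − 0.01957) + 0.329 × 0.01957 = 3.923 + 0.006439 = 3.929 mg/L.
DO = C_s − D = 8.26 − 3.929 = 4.331 mg/L.

DO ≈ 4.33 mg/L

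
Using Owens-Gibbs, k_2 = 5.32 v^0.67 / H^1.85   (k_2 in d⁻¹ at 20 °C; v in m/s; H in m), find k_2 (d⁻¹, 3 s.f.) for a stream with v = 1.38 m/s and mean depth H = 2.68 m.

k_2 = 5.32 × 1.38^0.67 / 2.68^1.85 = 5.32 × 1.241 / 6.195 = 1.066 d⁻¹.

k_2 ≈ 1.07 d⁻¹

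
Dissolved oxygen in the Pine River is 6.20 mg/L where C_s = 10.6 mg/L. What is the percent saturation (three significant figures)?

% saturation = C/C_s × 100 = 6.20/10.6 × 100 = 58.5 %.

58.5 % saturation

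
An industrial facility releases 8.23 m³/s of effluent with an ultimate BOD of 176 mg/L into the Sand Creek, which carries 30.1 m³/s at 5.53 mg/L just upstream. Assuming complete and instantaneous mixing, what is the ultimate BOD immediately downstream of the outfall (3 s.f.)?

42.1 mg/L

Flow-weighted mixing: C = (Q_r C_r + Q_w C_w)/(Q_r + Q_w)
= (30.1×5.53 + 8.23×176)/(30.1 + 8.23) = 1615/38.33 = 42.13 mg/L.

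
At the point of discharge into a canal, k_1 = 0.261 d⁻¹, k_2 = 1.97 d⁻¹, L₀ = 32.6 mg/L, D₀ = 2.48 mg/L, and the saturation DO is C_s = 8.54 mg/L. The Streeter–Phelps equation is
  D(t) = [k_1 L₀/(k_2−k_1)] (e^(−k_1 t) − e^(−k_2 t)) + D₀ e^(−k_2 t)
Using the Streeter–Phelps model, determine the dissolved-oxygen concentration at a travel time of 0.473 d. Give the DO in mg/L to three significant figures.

k_1 L₀/(k_2−k_1) = 0.261×32.6/(1.97−0.261) = 8.509/1.709 = 4.979 mg/L.
e^(−k_1 t) = e^(−0.261×0.4730) = 0.8839; e^(−k_2 t) = e^(−1.97×0.4730) = 0.3938.
D = 4.979 × (0.8839 − 0.3938) + 2.48 × 0.3938 = 2.440 + 0.9767 = 3.416 mg/L.
DO = C_s − D = 8.54 − 3.416 = 5.124 mg/L.

DO ≈ 5.12 mg/L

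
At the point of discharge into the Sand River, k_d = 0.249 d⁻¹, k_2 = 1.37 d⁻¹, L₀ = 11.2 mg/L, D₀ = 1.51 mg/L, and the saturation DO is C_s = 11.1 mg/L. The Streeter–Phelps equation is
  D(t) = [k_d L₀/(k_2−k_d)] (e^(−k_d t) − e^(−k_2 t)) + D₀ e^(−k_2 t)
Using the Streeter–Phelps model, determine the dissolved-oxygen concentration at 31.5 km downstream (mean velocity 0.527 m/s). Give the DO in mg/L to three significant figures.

DO ≈ 9.38 mg/L

Travel time t = x/v = 31.5 km / (0.527 m/s) = 31500 m / 0.527 m/s = 59770 s = 0.6918 d.
k_d L₀/(k_2−k_d) = 0.249×11.2/(1.37−0.249) = 2.789/1.121 = 2.488 mg/L.
e^(−k_d t) = e^(−0.249×0.6918) = 0.8418; e^(−k_2 t) = e^(−1.37×0.6918) = 0.3876.
D = 2.488 × (0.8418 − 0.3876) + 1.51 × 0.3876 = 1.130 + 0.5853 = 1.715 mg/L.
DO = C_s − D = 11.1 − 1.715 = 9.385 mg/L.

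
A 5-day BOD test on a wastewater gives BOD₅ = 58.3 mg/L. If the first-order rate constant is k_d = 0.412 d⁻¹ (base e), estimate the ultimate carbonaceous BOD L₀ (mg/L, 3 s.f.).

BOD₅ = L₀(1 − e^(−5k_d)) ⇒ L₀ = BOD₅ / (1 − e^(−5×0.412))
= 58.3 / (1 − 0.1275) = 58.3 / 0.8725 = 66.82 mg/L.

L₀ ≈ 66.8 mg/L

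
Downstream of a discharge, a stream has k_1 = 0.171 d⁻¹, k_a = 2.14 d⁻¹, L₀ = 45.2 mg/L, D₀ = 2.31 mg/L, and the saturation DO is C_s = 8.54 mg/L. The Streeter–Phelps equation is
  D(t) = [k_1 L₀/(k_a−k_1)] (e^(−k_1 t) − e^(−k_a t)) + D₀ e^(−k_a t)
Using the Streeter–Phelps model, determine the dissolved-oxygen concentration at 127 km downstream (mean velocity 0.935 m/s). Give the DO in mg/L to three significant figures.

DO ≈ 5.60 mg/L

Travel time t = x/v = 127 km / (0.935 m/s) = 127000 m / 0.935 m/s = 135800 s = 1.572 d.
k_1 L₀/(k_a−k_1) = 0.171×45.2/(2.14−0.171) = 7.729/1.969 = 3.925 mg/L.
e^(−k_1 t) = e^(−0.171×1.572) = 0.7643; e^(−k_a t) = e^(−2.14×1.572) = 0.03459.
D = 3.925 × (0.7643 − 0.03459) + 2.31 × 0.03459 = 2.864 + 0.07990 = 2.944 mg/L.
DO = C_s − D = 8.54 − 2.944 = 5.596 mg/L.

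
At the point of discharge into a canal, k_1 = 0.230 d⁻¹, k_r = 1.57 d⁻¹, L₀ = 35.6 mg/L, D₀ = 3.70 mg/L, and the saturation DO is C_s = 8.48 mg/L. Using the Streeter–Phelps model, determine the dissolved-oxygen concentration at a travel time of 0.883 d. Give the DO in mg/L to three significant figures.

k_1 L₀/(k_r−k_1) = 0.230×35.6/(1.57−0.230) = 8.188/1.340 = 6.110 mg/L.
e^(−k_1 t) = e^(−0.230×0.8830) = 0.8162; e^(−k_r t) = e^(−1.57×0.8830) = 0.2500.
D = 6.110 × (0.8162 − 0.2500) + 3.70 × 0.2500 = 3.460 + 0.9250 = 4.385 mg/L.
DO = C_s − D = 8.48 − 4.385 = 4.095 mg/L.

DO ≈ 4.10 mg/L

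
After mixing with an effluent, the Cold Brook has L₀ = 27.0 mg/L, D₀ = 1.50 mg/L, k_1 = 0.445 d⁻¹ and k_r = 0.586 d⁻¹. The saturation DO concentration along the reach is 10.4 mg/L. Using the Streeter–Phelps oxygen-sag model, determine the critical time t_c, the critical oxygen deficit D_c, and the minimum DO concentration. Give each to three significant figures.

With k_r/k_1 = 1.317 and 1 − D₀(k_r−k_1)/(k_1 L₀) = 0.9824,
t_c = ln(1.317 × 0.9824) / (0.586 − 0.445) = ln(1.294) / 0.1410 = 0.2575/0.1410 = 1.826 d.
D_c = (k_1/k_r) L₀ e^(−k_1 t_c) = (0.445/0.586) × 27.0 × e^(−0.445×1.826) = 0.7594 × 27.0 × 0.4437 = 9.097 mg/L.
Minimum DO = C_s − D_c = 10.4 − 9.097 = 1.303 mg/L.

t_c ≈ 1.83 d; D_c ≈ 9.10 mg/L; min DO ≈ 1.30 mg/L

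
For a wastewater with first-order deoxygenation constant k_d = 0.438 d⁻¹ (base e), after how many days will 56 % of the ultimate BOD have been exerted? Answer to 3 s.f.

y/L₀ = 1 − e^(−k_d t) = 0.56 ⇒ e^(−k_d t) = 0.440
t = −ln(0.440) / 0.438 = 0.8210 / 0.438 = 1.874 d.

t ≈ 1.87 d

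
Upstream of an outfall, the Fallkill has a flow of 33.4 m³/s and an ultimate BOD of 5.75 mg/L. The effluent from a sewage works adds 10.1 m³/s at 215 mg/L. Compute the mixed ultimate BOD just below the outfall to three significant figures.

Flow-weighted mixing: C = (Q_r C_r + Q_w C_w)/(Q_r + Q_w)
= (33.4×5.75 + 10.1×215)/(33.4 + 10.1) = 2364/43.50 = 54.33 mg/L.

54.3 mg/L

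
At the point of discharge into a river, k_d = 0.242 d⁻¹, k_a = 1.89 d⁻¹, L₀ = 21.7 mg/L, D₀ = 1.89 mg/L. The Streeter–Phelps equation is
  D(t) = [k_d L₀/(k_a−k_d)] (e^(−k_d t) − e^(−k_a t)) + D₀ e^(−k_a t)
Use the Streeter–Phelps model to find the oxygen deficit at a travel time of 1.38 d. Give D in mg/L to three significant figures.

k_d L₀/(k_a−k_d) = 0.242×21.7/(1.89−0.242) = 5.251/1.648 = 3.187 mg/L.
e^(−k_d t) = e^(−0.242×1.380) = 0.7161; e^(−k_a t) = e^(−1.89×1.380) = 0.07367.
D = 3.187 × (0.7161 − 0.07367) + 1.89 × 0.07367 = 2.047 + 0.1392 = 2.186 mg/L.

D ≈ 2.19 mg/L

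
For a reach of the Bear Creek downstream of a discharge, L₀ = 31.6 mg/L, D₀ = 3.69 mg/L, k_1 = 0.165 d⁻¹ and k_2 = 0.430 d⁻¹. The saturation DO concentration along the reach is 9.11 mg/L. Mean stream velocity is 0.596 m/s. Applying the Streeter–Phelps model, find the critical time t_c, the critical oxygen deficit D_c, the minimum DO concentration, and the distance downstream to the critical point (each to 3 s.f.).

At the critical point dD/dt = 0, so k_1 L₀ e^(−k_1 t) = k_2 D. Substituting D(t) from the Streeter–Phelps equation and solving for t gives
t_c = ln[(k_2/k_1)(1 − D₀(k_2−k_1)/(k_1 L₀))] / (k_2−k_1).
Here k_2−k_1 = 0.2650 d⁻¹ and 1 − D₀(k_2−k_1)/(k_1 L₀) = 1 − 3.69×0.2650/(0.165×31.6) = 0.8125, so
t_c = ln(2.606 × 0.8125) / 0.2650 = 0.7501 / 0.2650 = 2.831 d.
D_c = (k_1/k_2) L₀ e^(−k_1 t_c) = (0.165/0.430) × 31.6 × e^(−0.165×2.831) = 0.3837 × 31.6 × 0.6268 = 7.601 mg/L.
Minimum DO = C_s − D_c = 9.11 − 7.601 = 1.509 mg/L.
x_c = v t_c = 0.596 m/s × 2.831 d × 86400 s/d = 145800 m ≈ 146 km.

t_c ≈ 2.83 d; D_c ≈ 7.60 mg/L; min DO ≈ 1.51 mg/L; x_c ≈ 146 km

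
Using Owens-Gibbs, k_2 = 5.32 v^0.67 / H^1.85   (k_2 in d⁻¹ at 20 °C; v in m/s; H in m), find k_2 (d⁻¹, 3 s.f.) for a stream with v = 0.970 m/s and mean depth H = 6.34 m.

k_2 ≈ 0.171 d⁻¹

k_2 = 5.32 × 0.970^0.67 / 6.34^1.85 = 5.32 × 0.9798 / 30.47 = 0.1711 d⁻¹.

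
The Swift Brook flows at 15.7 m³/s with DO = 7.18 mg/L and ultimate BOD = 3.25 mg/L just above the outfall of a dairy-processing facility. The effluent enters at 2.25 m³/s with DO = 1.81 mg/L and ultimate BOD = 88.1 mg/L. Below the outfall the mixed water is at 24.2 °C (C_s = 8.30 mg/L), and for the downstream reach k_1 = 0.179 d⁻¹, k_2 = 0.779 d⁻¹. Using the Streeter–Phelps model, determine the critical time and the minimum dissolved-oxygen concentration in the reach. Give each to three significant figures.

t_c ≈ 1.51 d; minimum DO ≈ 5.86 mg/L

Mixed DO = (15.7×7.18 + 2.25×1.81)/(15.7+2.25) = 116.8/17.95 = 6.507 mg/L.
Mixed L₀ = (15.7×3.25 + 2.25×88.1)/(17.95) = 249.2/17.95 = 13.89 mg/L.
Initial deficit D₀ = C_s − DO₀ = 8.30 − 6.507 = 1.793 mg/L.
t_c = (1/0.6000) ln[(0.779/0.179)(1 − 1.793×0.6000/(0.179×13.89))] = 1.667 × ln(2.468) = 1.506 d.
D_c = (0.179/0.779) × 13.89 × e^(−0.179×1.506) = 0.2298 × 13.89 × 0.7637 = 2.437 mg/L.
Minimum DO = 8.30 − 2.437 = 5.863 mg/L.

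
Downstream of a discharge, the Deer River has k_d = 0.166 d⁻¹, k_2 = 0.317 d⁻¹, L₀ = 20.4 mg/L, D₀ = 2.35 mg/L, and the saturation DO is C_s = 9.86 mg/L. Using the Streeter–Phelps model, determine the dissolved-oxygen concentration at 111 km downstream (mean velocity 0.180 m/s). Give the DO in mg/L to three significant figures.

DO ≈ 5.09 mg/L

Travel time t = x/v = 111 km / (0.180 m/s) = 111000 m / 0.180 m/s = 616700 s = 7.137 d.
k_d L₀/(k_2−k_d) = 0.166×20.4/(0.317−0.166) = 3.386/0.1510 = 22.43 mg/L.
e^(−k_d t) = e^(−0.166×7.137) = 0.3058; e^(−k_2 t) = e^(−0.317×7.137) = 0.1041.
D = 22.43 × (0.3058 − 0.1041) + 2.35 × 0.1041 = 4.524 + 0.2446 = 4.769 mg/L.
DO = C_s − D = 9.86 − 4.769 = 5.091 mg/L.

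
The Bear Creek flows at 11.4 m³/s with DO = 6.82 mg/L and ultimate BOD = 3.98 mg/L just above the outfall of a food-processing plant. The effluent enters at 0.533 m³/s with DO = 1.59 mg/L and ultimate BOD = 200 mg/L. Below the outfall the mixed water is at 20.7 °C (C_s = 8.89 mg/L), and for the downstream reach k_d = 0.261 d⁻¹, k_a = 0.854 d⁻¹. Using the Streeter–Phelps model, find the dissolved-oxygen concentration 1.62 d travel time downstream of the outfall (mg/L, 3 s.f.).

Mixed DO = (11.4×6.82 + 0.533×1.59)/(11.4+0.533) = 78.60/11.93 = 6.586 mg/L.
Mixed L₀ = (11.4×3.98 + 0.533×200)/(11.93) = 152.0/11.93 = 12.74 mg/L.
Initial deficit D₀ = C_s − DO₀ = 8.89 − 6.586 = 2.304 mg/L.
D(1.62) = [0.261×12.74/(0.854−0.261)](e^(−0.261×1.62) − e^(−0.854×1.62)) + 2.304 e^(−0.854×1.62)
= 5.605 × (0.6552 − 0.2507) + 2.304 × 0.2507 = 2.845 mg/L.
DO = 8.89 − 2.845 = 6.045 mg/L.

DO ≈ 6.05 mg/L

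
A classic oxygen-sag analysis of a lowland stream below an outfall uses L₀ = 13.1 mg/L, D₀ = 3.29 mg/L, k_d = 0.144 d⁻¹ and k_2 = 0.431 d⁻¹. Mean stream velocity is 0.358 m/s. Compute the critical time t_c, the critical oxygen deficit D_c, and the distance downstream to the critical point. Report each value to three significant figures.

t_c = [1/(k_2−k_d)] ln[(k_2/k_d)(1 − D₀(k_2−k_d)/(k_d L₀))]
= [1/(0.431−0.144)] ln[(0.431/0.144)(1 − 3.29×0.2870/(0.144×13.1))]
= (1/0.2870) ln[2.993 × 0.4995] = 3.484 × ln(1.495) = 3.484 × 0.4021 = 1.401 d.
L(t_c) = L₀ e^(−k_d t_c) = 13.1 × 0.8173 = 10.71 mg/L, and at the critical point k_2 D_c = k_d L, so D_c = (0.144/0.431) × 10.71 = 3.577 mg/L.
x_c = v t_c = 0.358 m/s × 1.401 d × 86400 s/d = 43330 m ≈ 43.3 km.

t_c ≈ 1.40 d; D_c ≈ 3.58 mg/L; x_c ≈ 43.3 km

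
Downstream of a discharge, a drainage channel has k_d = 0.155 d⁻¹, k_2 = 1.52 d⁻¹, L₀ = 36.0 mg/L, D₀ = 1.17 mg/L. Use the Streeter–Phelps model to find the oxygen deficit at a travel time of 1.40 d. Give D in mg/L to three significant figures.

k_d L₀/(k_2−k_d) = 0.155×36.0/(1.52−0.155) = 5.580/1.365 = 4.088 mg/L.
e^(−k_d t) = e^(−0.155×1.400) = 0.8049; e^(−k_2 t) = e^(−1.52×1.400) = 0.1191.
D = 4.088 × (0.8049 − 0.1191) + 1.17 × 0.1191 = 2.804 + 0.1393 = 2.943 mg/L.

D ≈ 2.94 mg/L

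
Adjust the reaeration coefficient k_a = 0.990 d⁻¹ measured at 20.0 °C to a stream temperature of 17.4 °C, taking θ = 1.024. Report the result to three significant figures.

k_a(T₂) = k_a(T₁) · θ^(T₂−T₁) = 0.990 × 1.024^(17.4−20.0)
= 0.990 × 1.024^-2.60 = 0.990 × 0.9402 = 0.9308 d⁻¹.

k_a ≈ 0.931 d⁻¹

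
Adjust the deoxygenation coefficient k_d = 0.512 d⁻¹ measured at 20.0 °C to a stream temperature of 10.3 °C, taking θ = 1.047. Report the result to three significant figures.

k_d(T₂) = k_d(T₁) · θ^(T₂−T₁) = 0.512 × 1.047^(10.3−20.0)
= 0.512 × 1.047^-9.70 = 0.512 × 0.6405 = 0.3279 d⁻¹.

k_d ≈ 0.328 d⁻¹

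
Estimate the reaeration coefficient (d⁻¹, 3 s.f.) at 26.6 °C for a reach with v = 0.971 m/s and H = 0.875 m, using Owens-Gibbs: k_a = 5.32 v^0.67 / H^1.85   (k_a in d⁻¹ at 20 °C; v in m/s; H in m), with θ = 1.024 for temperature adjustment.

k_a(20) = 5.32 × 0.971^0.67 / 0.875^1.85 = 5.32 × 0.9805 / 0.7811 = 6.678 d⁻¹.
k_a(26.6) = 6.678 × 1.024^(26.6−20) = 6.678 × 1.169 = 7.809 d⁻¹.

k_a ≈ 7.81 d⁻¹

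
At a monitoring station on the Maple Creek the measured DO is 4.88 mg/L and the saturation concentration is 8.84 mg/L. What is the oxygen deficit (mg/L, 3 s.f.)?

D ≈ 3.96 mg/L

D = C_s − C = 8.84 − 4.88 = 3.96 mg/L.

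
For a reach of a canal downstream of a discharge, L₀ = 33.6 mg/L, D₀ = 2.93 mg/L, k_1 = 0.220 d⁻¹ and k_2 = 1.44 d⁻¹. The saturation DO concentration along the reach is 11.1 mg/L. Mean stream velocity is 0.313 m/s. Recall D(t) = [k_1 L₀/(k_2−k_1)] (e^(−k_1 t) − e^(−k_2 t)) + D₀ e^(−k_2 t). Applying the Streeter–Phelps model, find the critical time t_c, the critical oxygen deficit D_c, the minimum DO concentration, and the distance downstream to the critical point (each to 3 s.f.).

At the critical point dD/dt = 0, so k_1 L₀ e^(−k_1 t) = k_2 D. Substituting D(t) from the Streeter–Phelps equation and solving for t gives
t_c = ln[(k_2/k_1)(1 − D₀(k_2−k_1)/(k_1 L₀))] / (k_2−k_1).
Here k_2−k_1 = 1.220 d⁻¹ and 1 − D₀(k_2−k_1)/(k_1 L₀) = 1 − 2.93×1.220/(0.220×33.6) = 0.5164, so
t_c = ln(6.545 × 0.5164) / 1.220 = 1.218 / 1.220 = 0.9983 d.
L(t_c) = L₀ e^(−k_1 t_c) = 33.6 × 0.8028 = 26.97 mg/L, and at the critical point k_2 D_c = k_1 L, so D_c = (0.220/1.44) × 26.97 = 4.121 mg/L.
Minimum DO = C_s − D_c = 11.1 − 4.121 = 6.979 mg/L.
x_c = v t_c = 0.313 m/s × 0.9983 d × 86400 s/d = 27000 m ≈ 27.0 km.

t_c ≈ 0.998 d; D_c ≈ 4.12 mg/L; min DO ≈ 6.98 mg/L; x_c ≈ 27.0 km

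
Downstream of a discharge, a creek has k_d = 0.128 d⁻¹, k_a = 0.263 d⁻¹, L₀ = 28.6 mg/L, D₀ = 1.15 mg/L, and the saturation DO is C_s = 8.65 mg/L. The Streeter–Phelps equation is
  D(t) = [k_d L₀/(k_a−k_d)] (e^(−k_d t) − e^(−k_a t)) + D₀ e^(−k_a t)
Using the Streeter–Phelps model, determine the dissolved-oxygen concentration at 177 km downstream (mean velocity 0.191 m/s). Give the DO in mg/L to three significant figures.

DO ≈ 3.33 mg/L

Travel time t = x/v = 177 km / (0.191 m/s) = 177000 m / 0.191 m/s = 926700 s = 10.73 d.
k_d L₀/(k_a−k_d) = 0.128×28.6/(0.263−0.128) = 3.661/0.1350 = 27.12 mg/L.
e^(−k_d t) = e^(−0.128×10.73) = 0.2534; e^(−k_a t) = e^(−0.263×10.73) = 0.05955.
D = 27.12 × (0.2534 − 0.05955) + 1.15 × 0.05955 = 5.256 + 0.06849 = 5.324 mg/L.
DO = C_s − D = 8.65 − 5.324 = 3.326 mg/L.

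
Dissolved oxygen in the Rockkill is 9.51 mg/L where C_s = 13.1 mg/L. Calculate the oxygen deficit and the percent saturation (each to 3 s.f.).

D ≈ 3.59 mg/L; 72.6 % saturation

D = C_s − C = 13.1 − 9.51 = 3.59 mg/L.
% saturation = 9.51/13.1 × 100 = 72.6 %.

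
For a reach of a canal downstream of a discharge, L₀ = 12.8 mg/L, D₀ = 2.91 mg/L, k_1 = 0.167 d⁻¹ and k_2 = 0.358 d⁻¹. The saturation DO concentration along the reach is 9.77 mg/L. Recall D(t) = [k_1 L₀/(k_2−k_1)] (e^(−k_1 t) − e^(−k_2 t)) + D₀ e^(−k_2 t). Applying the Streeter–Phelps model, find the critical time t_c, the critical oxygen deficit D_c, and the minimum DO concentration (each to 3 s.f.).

t_c ≈ 2.42 d; D_c ≈ 3.99 mg/L; min DO ≈ 5.78 mg/L

t_c = [1/(k_2−k_1)] ln[(k_2/k_1)(1 − D₀(k_2−k_1)/(k_1 L₀))]
= [1/(0.358−0.167)] ln[(0.358/0.167)(1 − 2.91×0.1910/(0.167×12.8))]
= (1/0.1910) ln[2.144 × 0.7400] = 5.236 × ln(1.586) = 5.236 × 0.4614 = 2.416 d.
D_c = (k_1/k_2) L₀ e^(−k_1 t_c) = (0.167/0.358) × 12.8 × e^(−0.167×2.416) = 0.4665 × 12.8 × 0.6680 = 3.989 mg/L.
Minimum DO = C_s − D_c = 9.77 − 3.989 = 5.781 mg/L.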